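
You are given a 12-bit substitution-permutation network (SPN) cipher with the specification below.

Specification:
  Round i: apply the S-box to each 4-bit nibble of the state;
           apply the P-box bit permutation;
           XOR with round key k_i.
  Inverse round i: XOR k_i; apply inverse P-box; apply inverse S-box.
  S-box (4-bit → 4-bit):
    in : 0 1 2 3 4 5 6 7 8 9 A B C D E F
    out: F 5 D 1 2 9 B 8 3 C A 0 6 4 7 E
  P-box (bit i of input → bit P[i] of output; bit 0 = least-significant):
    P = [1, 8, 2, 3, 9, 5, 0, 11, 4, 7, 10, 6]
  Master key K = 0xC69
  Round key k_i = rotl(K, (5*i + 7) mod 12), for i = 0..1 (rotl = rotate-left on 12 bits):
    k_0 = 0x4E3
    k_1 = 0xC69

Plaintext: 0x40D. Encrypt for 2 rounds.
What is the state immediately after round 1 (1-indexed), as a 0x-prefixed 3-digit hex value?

0xE46

s_0 = plaintext = 0x40D
s_1 = Round(s_0, k_0) = 0xE46
s_2 = Round(s_1, k_1) = 0x9D3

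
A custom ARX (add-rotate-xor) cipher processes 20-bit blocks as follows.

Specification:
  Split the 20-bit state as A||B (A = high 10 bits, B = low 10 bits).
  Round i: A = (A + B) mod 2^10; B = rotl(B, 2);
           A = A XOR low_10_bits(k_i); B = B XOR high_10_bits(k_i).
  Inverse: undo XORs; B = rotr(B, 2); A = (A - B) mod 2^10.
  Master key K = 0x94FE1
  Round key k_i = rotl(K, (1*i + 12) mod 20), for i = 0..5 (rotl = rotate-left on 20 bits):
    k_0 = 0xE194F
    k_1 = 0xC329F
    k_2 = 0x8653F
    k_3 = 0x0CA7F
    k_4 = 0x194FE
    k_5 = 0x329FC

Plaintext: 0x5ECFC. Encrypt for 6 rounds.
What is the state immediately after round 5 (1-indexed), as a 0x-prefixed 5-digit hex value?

s_0 = plaintext = 0x5ECFC
s_1 = Round(s_0, k_0) = 0xCE076
s_2 = Round(s_1, k_1) = 0x4C6D4
s_3 = Round(s_2, k_2) = 0x4E94B
s_4 = Round(s_3, k_3) = 0x3E91F
s_5 = Round(s_4, k_4) = 0xB9C18
s_6 = Round(s_5, k_5) = 0xC0CAA

0xB9C18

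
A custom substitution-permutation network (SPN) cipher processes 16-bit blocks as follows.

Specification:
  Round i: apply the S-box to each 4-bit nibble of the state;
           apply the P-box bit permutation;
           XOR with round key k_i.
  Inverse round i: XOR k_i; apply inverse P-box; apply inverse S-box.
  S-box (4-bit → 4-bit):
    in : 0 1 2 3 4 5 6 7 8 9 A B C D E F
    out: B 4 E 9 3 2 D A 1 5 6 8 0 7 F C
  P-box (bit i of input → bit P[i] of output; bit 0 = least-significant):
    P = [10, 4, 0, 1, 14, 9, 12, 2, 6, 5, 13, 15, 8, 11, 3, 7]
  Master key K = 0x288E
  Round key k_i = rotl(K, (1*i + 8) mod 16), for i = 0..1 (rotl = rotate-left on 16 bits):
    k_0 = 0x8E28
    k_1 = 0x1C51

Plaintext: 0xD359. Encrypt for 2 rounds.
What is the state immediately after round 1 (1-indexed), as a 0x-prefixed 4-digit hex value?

s_0 = plaintext = 0xD359
s_1 = Round(s_0, k_0) = 0x0161
s_2 = Round(s_1, k_1) = 0x65D4

0x0161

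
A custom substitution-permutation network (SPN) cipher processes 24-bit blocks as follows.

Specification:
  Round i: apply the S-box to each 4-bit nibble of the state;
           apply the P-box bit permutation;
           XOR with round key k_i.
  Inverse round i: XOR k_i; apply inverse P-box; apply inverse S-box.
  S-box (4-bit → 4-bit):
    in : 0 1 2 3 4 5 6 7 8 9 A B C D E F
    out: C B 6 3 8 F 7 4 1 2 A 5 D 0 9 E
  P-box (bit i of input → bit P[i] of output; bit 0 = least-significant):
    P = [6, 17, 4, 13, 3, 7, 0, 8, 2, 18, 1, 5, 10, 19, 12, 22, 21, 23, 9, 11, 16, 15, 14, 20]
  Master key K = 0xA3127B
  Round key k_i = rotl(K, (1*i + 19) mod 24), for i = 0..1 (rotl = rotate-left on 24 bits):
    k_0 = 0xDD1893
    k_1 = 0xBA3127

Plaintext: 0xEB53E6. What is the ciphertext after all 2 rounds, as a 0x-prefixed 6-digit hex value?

0x6C821C

s_0 = plaintext = 0xEB53E6
s_1 = Round(s_0, k_0) = 0xA20FCF
s_2 = Round(s_1, k_1) = 0x6C821C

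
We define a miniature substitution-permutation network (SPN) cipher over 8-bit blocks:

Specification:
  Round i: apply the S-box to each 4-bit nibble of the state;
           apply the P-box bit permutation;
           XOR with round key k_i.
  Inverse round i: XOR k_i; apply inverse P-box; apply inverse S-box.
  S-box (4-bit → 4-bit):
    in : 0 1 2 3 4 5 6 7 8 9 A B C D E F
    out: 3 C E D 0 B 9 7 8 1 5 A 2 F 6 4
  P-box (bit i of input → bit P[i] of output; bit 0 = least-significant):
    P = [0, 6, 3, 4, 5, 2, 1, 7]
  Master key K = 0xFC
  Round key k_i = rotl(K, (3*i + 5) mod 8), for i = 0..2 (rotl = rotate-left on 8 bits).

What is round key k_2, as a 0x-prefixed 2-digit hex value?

0xE7

K = 0xFC
k_0 = rotl(K, (3*0+5) mod 8) = rotl(K, 5) = 0x9F
k_1 = rotl(K, (3*1+5) mod 8) = rotl(K, 0) = 0xFC
k_2 = rotl(K, (3*2+5) mod 8) = rotl(K, 3) = 0xE7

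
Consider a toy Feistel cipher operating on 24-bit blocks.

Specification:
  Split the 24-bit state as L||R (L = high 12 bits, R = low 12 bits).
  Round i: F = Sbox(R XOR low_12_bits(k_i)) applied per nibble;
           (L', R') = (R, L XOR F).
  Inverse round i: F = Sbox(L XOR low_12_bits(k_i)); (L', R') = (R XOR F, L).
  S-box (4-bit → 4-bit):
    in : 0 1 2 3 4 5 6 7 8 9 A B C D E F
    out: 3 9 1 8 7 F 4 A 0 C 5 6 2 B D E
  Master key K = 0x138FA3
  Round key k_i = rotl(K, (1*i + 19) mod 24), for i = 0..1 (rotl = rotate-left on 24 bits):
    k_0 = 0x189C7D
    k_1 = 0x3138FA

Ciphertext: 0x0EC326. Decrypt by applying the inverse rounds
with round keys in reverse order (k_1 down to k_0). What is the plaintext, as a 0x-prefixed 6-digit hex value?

s_0 = ciphertext = 0x0EC326
s_1 = InvRound(s_0, k_1) = 0x3B20EC
s_2 = InvRound(s_1, k_0) = 0xEC23B2

0xEC23B2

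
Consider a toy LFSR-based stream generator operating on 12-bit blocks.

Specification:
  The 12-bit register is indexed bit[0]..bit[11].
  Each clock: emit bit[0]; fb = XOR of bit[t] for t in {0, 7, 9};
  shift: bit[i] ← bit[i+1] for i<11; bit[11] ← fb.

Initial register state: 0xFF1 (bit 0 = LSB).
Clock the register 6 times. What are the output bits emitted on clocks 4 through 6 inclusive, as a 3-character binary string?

reg_0 = 0xFF1
clock 1: out=1, reg = 0xFF8
clock 2: out=0, reg = 0x7FC
clock 3: out=0, reg = 0x3FE
clock 4: out=0, reg = 0x1FF
clock 5: out=1, reg = 0x0FF
clock 6: out=1, reg = 0x07F

011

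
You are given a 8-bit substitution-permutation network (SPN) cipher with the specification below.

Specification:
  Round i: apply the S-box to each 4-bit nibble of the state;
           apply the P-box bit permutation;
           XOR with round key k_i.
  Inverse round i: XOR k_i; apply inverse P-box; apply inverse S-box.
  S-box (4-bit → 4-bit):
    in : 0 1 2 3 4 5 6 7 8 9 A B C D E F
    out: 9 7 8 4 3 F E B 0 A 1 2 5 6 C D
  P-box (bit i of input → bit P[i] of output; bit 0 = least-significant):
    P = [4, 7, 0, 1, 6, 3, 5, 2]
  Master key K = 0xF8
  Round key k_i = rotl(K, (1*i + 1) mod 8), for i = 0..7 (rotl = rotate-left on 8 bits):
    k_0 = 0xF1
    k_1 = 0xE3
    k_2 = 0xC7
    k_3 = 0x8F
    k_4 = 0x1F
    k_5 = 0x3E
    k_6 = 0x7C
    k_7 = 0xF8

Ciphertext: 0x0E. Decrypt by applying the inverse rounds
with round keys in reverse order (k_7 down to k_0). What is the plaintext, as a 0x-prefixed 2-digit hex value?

s_0 = ciphertext = 0x0E
s_1 = InvRound(s_0, k_7) = 0xF7
s_2 = InvRound(s_1, k_6) = 0xB6
s_3 = InvRound(s_2, k_5) = 0xBB
s_4 = InvRound(s_3, k_4) = 0xEB
s_5 = InvRound(s_4, k_3) = 0xF8
s_6 = InvRound(s_5, k_2) = 0x6F
s_7 = InvRound(s_6, k_1) = 0x9B
s_8 = InvRound(s_7, k_0) = 0x12

0x12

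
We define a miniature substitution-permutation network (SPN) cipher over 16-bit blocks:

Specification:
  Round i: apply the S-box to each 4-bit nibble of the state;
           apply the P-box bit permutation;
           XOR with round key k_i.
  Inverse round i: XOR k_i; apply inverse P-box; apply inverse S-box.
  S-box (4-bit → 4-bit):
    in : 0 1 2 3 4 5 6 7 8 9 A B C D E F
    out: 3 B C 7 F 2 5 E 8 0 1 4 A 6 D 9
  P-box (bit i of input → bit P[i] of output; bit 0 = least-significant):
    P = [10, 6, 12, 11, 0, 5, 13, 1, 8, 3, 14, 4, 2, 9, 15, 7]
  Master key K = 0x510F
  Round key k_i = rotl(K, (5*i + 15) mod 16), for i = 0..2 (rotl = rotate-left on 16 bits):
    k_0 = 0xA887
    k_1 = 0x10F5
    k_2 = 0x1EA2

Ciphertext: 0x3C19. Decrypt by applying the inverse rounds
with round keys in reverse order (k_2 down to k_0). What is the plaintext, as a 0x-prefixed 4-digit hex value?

0xC4A1

s_0 = ciphertext = 0x3C19
s_1 = InvRound(s_0, k_2) = 0xCC49
s_2 = InvRound(s_1, k_1) = 0xE75E
s_3 = InvRound(s_2, k_0) = 0xC4A1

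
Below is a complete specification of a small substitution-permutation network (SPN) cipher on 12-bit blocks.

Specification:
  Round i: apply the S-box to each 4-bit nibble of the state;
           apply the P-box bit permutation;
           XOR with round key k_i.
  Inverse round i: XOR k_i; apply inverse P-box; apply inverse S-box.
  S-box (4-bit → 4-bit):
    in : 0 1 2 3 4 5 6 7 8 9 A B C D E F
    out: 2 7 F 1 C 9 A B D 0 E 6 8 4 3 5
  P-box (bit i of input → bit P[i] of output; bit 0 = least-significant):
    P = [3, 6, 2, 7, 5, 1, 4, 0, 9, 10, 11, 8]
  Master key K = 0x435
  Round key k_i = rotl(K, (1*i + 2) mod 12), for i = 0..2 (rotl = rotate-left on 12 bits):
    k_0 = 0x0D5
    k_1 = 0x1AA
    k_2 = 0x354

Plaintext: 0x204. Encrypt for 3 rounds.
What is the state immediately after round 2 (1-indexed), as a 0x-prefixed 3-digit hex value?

0xB83

s_0 = plaintext = 0x204
s_1 = Round(s_0, k_0) = 0xF53
s_2 = Round(s_1, k_1) = 0xB83
s_3 = Round(s_2, k_2) = 0xF6D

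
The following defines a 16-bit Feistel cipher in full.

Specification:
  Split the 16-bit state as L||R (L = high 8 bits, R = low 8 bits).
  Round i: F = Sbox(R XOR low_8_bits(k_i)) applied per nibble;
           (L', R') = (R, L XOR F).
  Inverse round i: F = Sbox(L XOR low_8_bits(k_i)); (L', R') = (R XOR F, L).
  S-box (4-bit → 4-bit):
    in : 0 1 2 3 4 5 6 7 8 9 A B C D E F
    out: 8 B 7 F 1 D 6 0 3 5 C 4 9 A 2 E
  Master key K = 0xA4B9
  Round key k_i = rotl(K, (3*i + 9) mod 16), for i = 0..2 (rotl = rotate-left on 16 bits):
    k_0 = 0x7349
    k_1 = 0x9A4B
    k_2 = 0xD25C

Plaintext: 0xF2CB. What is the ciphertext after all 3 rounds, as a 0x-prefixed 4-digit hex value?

0xF908

s_0 = plaintext = 0xF2CB
s_1 = Round(s_0, k_0) = 0xCBC5
s_2 = Round(s_1, k_1) = 0xC5F9
s_3 = Round(s_2, k_2) = 0xF908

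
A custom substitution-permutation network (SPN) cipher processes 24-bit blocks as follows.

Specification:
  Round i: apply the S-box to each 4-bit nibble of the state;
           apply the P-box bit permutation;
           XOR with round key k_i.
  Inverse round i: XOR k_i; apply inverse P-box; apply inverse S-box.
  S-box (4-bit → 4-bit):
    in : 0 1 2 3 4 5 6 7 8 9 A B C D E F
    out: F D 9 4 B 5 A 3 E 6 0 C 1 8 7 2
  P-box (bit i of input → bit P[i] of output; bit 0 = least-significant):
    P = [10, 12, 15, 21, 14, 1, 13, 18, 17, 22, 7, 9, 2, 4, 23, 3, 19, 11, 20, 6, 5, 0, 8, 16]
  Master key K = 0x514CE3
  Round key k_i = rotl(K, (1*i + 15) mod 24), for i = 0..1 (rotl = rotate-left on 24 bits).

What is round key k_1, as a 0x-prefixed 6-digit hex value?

K = 0x514CE3
k_0 = rotl(K, (1*0+15) mod 24) = rotl(K, 15) = 0x71A8A6
k_1 = rotl(K, (1*1+15) mod 24) = rotl(K, 16) = 0xE3514C

0xE3514C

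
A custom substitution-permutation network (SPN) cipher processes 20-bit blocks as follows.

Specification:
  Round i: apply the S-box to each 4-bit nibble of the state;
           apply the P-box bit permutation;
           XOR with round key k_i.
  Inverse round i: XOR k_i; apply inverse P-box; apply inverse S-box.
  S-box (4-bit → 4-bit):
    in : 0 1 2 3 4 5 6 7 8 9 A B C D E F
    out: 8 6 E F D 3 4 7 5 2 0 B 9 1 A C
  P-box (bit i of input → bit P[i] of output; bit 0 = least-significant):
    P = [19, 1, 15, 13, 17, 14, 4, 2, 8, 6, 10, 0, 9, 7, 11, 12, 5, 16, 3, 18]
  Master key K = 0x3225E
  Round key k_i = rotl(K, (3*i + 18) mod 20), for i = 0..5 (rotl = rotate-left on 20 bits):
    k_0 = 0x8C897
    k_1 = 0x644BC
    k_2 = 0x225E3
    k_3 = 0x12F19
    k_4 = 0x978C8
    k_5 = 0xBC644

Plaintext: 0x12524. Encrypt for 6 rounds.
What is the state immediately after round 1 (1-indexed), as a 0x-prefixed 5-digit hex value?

0x1314B

s_0 = plaintext = 0x12524
s_1 = Round(s_0, k_0) = 0x1314B
s_2 = Round(s_1, k_1) = 0xD7A62
s_3 = Round(s_2, k_2) = 0x28F51
s_4 = Round(s_3, k_3) = 0x6E112
s_5 = Round(s_4, k_4) = 0x98C12
s_6 = Round(s_5, k_5) = 0xA2D57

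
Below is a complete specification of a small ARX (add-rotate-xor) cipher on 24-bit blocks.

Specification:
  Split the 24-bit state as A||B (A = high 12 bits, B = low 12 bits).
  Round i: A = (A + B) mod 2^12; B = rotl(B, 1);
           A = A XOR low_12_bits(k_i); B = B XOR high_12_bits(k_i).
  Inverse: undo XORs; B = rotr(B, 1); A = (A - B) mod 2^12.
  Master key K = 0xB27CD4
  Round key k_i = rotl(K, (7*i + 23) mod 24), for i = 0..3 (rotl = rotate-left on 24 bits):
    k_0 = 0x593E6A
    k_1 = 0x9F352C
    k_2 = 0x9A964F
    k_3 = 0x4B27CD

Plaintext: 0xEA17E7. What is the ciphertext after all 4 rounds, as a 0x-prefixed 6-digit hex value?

s_0 = plaintext = 0xEA17E7
s_1 = Round(s_0, k_0) = 0x8E2A5D
s_2 = Round(s_1, k_1) = 0x613D48
s_3 = Round(s_2, k_2) = 0x514338
s_4 = Round(s_3, k_3) = 0xF812C2

0xF812C2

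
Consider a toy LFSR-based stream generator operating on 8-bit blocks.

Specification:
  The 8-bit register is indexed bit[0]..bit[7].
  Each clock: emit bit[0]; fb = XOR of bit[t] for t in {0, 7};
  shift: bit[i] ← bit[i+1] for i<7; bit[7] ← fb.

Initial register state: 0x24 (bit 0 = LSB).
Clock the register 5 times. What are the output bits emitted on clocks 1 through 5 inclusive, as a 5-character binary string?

00100

reg_0 = 0x24
clock 1: out=0, reg = 0x12
clock 2: out=0, reg = 0x09
clock 3: out=1, reg = 0x84
clock 4: out=0, reg = 0xC2
clock 5: out=0, reg = 0xE1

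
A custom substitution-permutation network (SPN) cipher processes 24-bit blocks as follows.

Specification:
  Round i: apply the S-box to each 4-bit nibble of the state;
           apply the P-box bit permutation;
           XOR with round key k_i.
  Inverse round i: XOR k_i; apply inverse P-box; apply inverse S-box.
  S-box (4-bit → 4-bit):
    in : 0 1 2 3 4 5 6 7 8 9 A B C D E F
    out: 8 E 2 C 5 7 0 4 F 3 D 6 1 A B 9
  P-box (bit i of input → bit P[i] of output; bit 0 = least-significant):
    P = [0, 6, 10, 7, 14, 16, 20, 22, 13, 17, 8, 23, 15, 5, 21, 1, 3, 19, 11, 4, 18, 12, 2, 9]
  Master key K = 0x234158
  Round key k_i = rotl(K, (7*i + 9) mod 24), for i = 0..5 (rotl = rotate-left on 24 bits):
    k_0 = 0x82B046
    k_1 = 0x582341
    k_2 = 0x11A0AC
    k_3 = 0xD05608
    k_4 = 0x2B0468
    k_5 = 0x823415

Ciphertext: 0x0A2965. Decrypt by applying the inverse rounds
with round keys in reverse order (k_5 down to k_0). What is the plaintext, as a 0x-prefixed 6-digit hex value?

s_0 = ciphertext = 0x0A2965
s_1 = InvRound(s_0, k_5) = 0x21236B
s_2 = InvRound(s_1, k_4) = 0x020564
s_3 = InvRound(s_2, k_3) = 0x1C21A2
s_4 = InvRound(s_3, k_2) = 0x49F726
s_5 = InvRound(s_4, k_1) = 0xB6E655
s_6 = InvRound(s_5, k_0) = 0xE03644

0xE03644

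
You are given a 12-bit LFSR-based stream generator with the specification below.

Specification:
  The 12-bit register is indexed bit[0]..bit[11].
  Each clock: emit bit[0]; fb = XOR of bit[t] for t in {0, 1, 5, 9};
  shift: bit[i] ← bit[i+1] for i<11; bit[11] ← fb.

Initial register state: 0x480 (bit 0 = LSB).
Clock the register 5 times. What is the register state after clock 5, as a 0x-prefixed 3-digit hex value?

0xB24

reg_0 = 0x480
clock 1: out=0, reg = 0x240
clock 2: out=0, reg = 0x920
clock 3: out=0, reg = 0xC90
clock 4: out=0, reg = 0x648
clock 5: out=0, reg = 0xB24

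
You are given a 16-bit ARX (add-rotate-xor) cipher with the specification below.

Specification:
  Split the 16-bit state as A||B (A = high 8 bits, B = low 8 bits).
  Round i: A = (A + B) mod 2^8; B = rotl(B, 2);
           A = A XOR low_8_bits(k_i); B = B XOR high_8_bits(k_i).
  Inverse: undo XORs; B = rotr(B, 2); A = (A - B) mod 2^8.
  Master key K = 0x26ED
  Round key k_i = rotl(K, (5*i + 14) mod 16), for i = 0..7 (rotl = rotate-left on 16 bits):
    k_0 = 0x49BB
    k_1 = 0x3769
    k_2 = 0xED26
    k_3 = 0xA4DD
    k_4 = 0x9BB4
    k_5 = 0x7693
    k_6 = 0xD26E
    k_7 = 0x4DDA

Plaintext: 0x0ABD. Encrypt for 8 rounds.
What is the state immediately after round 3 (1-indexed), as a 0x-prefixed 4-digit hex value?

s_0 = plaintext = 0x0ABD
s_1 = Round(s_0, k_0) = 0x7CBF
s_2 = Round(s_1, k_1) = 0x52C9
s_3 = Round(s_2, k_2) = 0x3DCA
s_4 = Round(s_3, k_3) = 0xDA8F
s_5 = Round(s_4, k_4) = 0xDDA5
s_6 = Round(s_5, k_5) = 0x11E0
s_7 = Round(s_6, k_6) = 0x9F51
s_8 = Round(s_7, k_7) = 0x2A08

0x3DCA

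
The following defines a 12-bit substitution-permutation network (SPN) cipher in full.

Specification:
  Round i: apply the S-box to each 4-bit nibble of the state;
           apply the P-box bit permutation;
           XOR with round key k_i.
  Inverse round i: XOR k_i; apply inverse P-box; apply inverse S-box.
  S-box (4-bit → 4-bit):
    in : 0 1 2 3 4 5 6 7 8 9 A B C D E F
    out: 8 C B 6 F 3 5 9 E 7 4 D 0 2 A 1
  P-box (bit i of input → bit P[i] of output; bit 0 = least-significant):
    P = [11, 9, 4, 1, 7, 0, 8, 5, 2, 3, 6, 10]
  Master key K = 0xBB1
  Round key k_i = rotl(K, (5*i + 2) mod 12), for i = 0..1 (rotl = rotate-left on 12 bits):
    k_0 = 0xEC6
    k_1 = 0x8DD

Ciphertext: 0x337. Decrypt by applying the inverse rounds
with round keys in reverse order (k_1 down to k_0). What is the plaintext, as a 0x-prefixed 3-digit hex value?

0xB16

s_0 = ciphertext = 0x337
s_1 = InvRound(s_0, k_1) = 0x3B2
s_2 = InvRound(s_1, k_0) = 0xB16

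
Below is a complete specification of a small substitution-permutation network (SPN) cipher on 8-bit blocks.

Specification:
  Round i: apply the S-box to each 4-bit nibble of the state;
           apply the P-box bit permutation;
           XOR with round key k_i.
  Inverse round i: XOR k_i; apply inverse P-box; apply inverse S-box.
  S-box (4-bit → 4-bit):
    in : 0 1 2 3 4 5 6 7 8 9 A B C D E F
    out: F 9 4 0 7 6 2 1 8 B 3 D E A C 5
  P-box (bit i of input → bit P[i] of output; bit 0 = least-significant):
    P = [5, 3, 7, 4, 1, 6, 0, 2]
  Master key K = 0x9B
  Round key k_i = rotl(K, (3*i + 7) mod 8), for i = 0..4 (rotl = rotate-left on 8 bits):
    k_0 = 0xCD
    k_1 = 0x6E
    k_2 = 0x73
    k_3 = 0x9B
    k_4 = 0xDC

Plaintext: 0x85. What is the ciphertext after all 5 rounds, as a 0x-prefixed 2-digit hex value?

0x99

s_0 = plaintext = 0x85
s_1 = Round(s_0, k_0) = 0x41
s_2 = Round(s_1, k_1) = 0x1D
s_3 = Round(s_2, k_2) = 0x6D
s_4 = Round(s_3, k_3) = 0xC3
s_5 = Round(s_4, k_4) = 0x99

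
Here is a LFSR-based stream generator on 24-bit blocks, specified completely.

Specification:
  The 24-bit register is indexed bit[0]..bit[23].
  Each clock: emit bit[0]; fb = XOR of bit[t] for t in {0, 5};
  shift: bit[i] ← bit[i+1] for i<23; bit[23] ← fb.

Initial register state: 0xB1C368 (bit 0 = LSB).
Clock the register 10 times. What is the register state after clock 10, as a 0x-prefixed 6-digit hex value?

reg_0 = 0xB1C368
clock 1: out=0, reg = 0xD8E1B4
clock 2: out=0, reg = 0xEC70DA
clock 3: out=0, reg = 0x76386D
clock 4: out=1, reg = 0x3B1C36
clock 5: out=0, reg = 0x9D8E1B
clock 6: out=1, reg = 0xCEC70D
clock 7: out=1, reg = 0xE76386
clock 8: out=0, reg = 0x73B1C3
clock 9: out=1, reg = 0xB9D8E1
clock 10: out=1, reg = 0x5CEC70

0x5CEC70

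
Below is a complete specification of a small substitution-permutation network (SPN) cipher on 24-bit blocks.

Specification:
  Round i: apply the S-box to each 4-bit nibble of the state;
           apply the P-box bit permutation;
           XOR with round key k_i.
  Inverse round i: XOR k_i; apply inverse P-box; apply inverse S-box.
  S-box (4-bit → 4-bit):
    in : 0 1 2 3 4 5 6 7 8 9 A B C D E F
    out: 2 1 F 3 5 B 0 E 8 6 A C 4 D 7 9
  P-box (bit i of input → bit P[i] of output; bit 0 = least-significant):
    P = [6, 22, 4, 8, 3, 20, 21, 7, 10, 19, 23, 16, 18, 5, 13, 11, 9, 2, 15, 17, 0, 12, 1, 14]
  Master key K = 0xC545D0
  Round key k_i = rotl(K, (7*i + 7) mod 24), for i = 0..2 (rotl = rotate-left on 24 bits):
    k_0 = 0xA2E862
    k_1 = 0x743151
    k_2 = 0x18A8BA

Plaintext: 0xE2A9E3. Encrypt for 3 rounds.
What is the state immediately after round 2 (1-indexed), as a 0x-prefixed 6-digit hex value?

s_0 = plaintext = 0xE2A9E3
s_1 = Round(s_0, k_0) = 0x58720D
s_2 = Round(s_1, k_1) = 0xEF4C20
s_3 = Round(s_2, k_2) = 0xEE9A31

0xEF4C20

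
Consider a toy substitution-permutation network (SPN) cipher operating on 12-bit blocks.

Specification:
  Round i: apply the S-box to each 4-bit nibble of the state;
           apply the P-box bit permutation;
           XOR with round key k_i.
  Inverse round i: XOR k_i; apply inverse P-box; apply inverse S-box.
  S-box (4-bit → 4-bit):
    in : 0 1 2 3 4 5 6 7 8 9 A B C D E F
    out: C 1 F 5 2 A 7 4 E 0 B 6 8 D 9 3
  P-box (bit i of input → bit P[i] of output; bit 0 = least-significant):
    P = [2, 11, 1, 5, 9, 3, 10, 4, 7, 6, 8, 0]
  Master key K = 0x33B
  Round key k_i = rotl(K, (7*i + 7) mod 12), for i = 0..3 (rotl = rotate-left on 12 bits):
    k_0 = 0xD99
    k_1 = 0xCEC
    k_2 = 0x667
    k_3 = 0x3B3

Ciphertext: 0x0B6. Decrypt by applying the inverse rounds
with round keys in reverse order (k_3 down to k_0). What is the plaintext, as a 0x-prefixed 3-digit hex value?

s_0 = ciphertext = 0x0B6
s_1 = InvRound(s_0, k_3) = 0x011
s_2 = InvRound(s_1, k_2) = 0x4DD
s_3 = InvRound(s_2, k_1) = 0xCC5
s_4 = InvRound(s_3, k_0) = 0xB51

0xB51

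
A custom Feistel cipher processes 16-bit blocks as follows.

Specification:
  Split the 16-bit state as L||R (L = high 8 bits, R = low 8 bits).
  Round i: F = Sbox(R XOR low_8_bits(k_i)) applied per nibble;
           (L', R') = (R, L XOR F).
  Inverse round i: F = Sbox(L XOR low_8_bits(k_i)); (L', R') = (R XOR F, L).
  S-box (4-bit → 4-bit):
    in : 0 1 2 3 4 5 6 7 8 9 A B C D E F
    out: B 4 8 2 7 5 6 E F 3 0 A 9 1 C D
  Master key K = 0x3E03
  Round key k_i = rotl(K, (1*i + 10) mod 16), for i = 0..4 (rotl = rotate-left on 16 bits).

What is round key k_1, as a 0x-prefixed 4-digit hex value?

K = 0x3E03
k_0 = rotl(K, (1*0+10) mod 16) = rotl(K, 10) = 0x0CF8
k_1 = rotl(K, (1*1+10) mod 16) = rotl(K, 11) = 0x19F0

0x19F0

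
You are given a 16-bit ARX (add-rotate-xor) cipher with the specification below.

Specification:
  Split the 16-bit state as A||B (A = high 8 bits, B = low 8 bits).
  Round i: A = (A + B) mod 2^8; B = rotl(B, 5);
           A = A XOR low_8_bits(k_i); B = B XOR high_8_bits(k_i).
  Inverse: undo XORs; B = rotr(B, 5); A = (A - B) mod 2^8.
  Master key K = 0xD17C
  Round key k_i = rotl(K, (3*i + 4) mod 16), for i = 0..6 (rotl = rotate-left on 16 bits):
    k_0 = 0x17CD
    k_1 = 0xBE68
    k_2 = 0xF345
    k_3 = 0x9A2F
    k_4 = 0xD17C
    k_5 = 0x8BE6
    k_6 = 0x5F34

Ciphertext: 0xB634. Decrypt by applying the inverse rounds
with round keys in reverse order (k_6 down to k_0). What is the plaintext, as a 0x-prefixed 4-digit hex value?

s_0 = ciphertext = 0xB634
s_1 = InvRound(s_0, k_6) = 0x275B
s_2 = InvRound(s_1, k_5) = 0x3B86
s_3 = InvRound(s_2, k_4) = 0x8DBA
s_4 = InvRound(s_3, k_3) = 0xA101
s_5 = InvRound(s_4, k_2) = 0x4D97
s_6 = InvRound(s_5, k_1) = 0xDC49
s_7 = InvRound(s_6, k_0) = 0x1FF2

0x1FF2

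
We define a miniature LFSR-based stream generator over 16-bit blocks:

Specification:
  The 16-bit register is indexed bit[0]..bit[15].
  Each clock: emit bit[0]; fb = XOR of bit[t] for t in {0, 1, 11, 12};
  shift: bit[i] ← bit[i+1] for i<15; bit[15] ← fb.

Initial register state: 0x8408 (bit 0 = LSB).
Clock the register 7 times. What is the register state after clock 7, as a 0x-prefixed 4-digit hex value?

0xA908

reg_0 = 0x8408
clock 1: out=0, reg = 0x4204
clock 2: out=0, reg = 0x2102
clock 3: out=0, reg = 0x9081
clock 4: out=1, reg = 0x4840
clock 5: out=0, reg = 0xA420
clock 6: out=0, reg = 0x5210
clock 7: out=0, reg = 0xA908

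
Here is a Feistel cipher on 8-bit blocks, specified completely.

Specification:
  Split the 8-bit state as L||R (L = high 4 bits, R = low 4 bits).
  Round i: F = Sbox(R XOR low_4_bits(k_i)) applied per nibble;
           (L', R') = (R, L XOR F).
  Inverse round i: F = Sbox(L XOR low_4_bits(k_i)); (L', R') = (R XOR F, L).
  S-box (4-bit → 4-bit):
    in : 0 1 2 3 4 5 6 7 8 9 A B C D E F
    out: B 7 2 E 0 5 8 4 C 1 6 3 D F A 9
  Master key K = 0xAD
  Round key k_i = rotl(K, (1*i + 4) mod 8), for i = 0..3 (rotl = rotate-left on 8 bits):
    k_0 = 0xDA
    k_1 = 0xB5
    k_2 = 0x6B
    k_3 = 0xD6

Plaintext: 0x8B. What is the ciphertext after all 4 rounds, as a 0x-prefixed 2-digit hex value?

0x7A

s_0 = plaintext = 0x8B
s_1 = Round(s_0, k_0) = 0xBF
s_2 = Round(s_1, k_1) = 0xFD
s_3 = Round(s_2, k_2) = 0xD7
s_4 = Round(s_3, k_3) = 0x7A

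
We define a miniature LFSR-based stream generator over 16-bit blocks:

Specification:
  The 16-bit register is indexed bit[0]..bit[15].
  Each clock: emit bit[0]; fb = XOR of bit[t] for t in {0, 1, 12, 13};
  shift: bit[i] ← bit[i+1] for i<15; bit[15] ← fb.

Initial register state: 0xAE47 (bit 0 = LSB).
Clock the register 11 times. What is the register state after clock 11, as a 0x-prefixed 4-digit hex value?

reg_0 = 0xAE47
clock 1: out=1, reg = 0xD723
clock 2: out=1, reg = 0xEB91
clock 3: out=1, reg = 0x75C8
clock 4: out=0, reg = 0x3AE4
clock 5: out=0, reg = 0x1D72
clock 6: out=0, reg = 0x0EB9
clock 7: out=1, reg = 0x875C
clock 8: out=0, reg = 0x43AE
clock 9: out=0, reg = 0xA1D7
clock 10: out=1, reg = 0xD0EB
clock 11: out=1, reg = 0xE875

0xE875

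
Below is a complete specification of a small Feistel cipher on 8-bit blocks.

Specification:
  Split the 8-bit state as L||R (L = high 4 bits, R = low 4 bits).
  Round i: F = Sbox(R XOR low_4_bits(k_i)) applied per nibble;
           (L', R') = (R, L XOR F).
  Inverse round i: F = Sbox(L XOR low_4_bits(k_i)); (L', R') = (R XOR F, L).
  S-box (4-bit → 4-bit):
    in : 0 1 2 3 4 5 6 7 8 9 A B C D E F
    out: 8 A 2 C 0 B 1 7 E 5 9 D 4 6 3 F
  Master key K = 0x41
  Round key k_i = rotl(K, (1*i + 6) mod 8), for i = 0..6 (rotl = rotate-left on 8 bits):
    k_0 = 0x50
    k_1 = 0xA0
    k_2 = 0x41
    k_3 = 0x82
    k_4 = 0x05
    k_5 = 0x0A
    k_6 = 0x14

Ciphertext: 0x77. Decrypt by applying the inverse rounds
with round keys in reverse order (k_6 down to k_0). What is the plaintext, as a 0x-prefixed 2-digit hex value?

0x84

s_0 = ciphertext = 0x77
s_1 = InvRound(s_0, k_6) = 0xB7
s_2 = InvRound(s_1, k_5) = 0xDB
s_3 = InvRound(s_2, k_4) = 0x5D
s_4 = InvRound(s_3, k_3) = 0xA5
s_5 = InvRound(s_4, k_2) = 0x8A
s_6 = InvRound(s_5, k_1) = 0x48
s_7 = InvRound(s_6, k_0) = 0x84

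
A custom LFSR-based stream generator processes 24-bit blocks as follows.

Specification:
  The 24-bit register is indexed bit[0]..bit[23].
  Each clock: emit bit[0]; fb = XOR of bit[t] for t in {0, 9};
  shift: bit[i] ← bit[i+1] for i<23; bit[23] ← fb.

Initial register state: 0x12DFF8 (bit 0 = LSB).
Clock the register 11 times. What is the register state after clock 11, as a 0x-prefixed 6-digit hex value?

reg_0 = 0x12DFF8
clock 1: out=0, reg = 0x896FFC
clock 2: out=0, reg = 0xC4B7FE
clock 3: out=0, reg = 0xE25BFF
clock 4: out=1, reg = 0x712DFF
clock 5: out=1, reg = 0xB896FF
clock 6: out=1, reg = 0x5C4B7F
clock 7: out=1, reg = 0x2E25BF
clock 8: out=1, reg = 0x9712DF
clock 9: out=1, reg = 0x4B896F
clock 10: out=1, reg = 0xA5C4B7
clock 11: out=1, reg = 0xD2E25B

0xD2E25B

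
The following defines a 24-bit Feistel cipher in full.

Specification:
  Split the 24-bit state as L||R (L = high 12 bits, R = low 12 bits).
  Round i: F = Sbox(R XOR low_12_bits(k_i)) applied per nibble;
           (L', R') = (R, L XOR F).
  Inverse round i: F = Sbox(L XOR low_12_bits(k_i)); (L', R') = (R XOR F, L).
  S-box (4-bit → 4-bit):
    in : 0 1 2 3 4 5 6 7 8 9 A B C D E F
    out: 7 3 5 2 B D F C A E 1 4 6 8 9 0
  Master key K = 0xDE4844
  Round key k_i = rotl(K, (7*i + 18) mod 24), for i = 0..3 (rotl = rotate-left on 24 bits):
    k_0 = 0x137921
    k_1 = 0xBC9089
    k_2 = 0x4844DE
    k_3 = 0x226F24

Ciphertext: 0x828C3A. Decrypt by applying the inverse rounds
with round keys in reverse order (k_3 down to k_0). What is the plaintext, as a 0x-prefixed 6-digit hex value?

0x7422F7

s_0 = ciphertext = 0x828C3A
s_1 = InvRound(s_0, k_3) = 0x04C828
s_2 = InvRound(s_1, k_2) = 0x3CD04C
s_3 = InvRound(s_2, k_1) = 0x2F73CD
s_4 = InvRound(s_3, k_0) = 0x7422F7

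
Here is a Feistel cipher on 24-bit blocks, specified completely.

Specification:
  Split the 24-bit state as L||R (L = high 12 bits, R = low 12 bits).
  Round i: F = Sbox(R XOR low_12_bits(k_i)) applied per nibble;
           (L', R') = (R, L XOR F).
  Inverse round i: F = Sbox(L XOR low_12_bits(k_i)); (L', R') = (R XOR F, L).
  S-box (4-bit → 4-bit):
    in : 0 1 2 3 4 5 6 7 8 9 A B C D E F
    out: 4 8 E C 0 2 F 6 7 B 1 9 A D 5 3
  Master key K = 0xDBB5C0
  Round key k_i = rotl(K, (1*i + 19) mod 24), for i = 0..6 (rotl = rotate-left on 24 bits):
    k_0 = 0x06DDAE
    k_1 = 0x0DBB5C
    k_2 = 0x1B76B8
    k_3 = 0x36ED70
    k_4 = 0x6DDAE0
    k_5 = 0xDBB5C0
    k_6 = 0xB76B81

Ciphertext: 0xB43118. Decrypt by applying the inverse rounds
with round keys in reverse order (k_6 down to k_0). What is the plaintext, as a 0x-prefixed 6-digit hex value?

s_0 = ciphertext = 0xB43118
s_1 = InvRound(s_0, k_6) = 0x5B6B43
s_2 = InvRound(s_1, k_5) = 0xF2C5B6
s_3 = InvRound(s_2, k_4) = 0x71CF2C
s_4 = InvRound(s_3, k_3) = 0xED671C
s_5 = InvRound(s_4, k_2) = 0x0E9ED6
s_6 = InvRound(s_5, k_1) = 0x7440E9
s_7 = InvRound(s_6, k_0) = 0x1B8744

0x1B8744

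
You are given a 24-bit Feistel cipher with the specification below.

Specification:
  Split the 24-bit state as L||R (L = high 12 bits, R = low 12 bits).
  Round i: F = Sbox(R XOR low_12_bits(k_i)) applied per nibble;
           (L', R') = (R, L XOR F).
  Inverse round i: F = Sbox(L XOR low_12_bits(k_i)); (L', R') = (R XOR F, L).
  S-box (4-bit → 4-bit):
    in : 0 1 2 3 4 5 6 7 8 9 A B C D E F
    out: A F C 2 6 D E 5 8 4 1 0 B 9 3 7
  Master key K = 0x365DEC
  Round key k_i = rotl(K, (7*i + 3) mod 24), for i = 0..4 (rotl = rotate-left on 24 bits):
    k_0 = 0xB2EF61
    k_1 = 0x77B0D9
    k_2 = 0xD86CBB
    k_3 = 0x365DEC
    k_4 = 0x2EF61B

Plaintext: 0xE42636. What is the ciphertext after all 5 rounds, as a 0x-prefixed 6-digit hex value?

s_0 = plaintext = 0xE42636
s_1 = Round(s_0, k_0) = 0x636A97
s_2 = Round(s_1, k_1) = 0xA97755
s_3 = Round(s_2, k_2) = 0x755AA4
s_4 = Round(s_3, k_3) = 0xAA423D
s_5 = Round(s_4, k_4) = 0x23DC6A

0x23DC6A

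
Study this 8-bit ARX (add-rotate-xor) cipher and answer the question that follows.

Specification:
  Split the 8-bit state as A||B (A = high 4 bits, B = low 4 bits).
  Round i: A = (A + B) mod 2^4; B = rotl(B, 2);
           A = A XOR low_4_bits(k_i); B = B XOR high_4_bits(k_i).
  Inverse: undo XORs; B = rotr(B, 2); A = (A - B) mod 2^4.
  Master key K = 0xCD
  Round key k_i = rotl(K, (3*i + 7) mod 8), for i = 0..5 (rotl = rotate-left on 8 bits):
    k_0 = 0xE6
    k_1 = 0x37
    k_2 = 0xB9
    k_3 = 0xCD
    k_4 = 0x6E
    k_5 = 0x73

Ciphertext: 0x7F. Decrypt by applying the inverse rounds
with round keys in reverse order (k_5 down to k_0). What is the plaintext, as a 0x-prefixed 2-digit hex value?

s_0 = ciphertext = 0x7F
s_1 = InvRound(s_0, k_5) = 0x22
s_2 = InvRound(s_1, k_4) = 0xB1
s_3 = InvRound(s_2, k_3) = 0xF7
s_4 = InvRound(s_3, k_2) = 0x33
s_5 = InvRound(s_4, k_1) = 0x40
s_6 = InvRound(s_5, k_0) = 0x7B

0x7B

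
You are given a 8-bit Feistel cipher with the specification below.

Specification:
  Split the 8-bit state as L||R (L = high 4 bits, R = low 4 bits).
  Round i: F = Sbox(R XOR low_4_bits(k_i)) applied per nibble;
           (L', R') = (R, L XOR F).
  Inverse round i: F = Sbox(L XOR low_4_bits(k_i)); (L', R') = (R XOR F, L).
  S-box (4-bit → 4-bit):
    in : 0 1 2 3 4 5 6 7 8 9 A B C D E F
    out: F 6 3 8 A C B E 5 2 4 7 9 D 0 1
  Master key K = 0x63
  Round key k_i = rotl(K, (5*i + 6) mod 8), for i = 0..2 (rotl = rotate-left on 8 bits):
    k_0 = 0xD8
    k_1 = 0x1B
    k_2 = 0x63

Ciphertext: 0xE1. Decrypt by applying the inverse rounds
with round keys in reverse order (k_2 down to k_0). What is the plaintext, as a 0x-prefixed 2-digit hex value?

s_0 = ciphertext = 0xE1
s_1 = InvRound(s_0, k_2) = 0xCE
s_2 = InvRound(s_1, k_1) = 0x0C
s_3 = InvRound(s_2, k_0) = 0x90

0x90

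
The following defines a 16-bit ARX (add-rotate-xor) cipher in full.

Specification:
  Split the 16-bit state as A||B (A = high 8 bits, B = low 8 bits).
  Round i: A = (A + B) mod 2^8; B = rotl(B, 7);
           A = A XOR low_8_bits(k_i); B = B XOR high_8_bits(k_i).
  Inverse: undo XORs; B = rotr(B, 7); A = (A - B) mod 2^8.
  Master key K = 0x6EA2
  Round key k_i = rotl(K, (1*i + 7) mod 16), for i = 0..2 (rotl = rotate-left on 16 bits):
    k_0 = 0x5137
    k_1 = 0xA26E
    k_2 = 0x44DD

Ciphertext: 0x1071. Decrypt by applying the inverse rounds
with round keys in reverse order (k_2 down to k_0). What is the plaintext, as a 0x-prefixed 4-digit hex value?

0xCA81

s_0 = ciphertext = 0x1071
s_1 = InvRound(s_0, k_2) = 0x636A
s_2 = InvRound(s_1, k_1) = 0x7C91
s_3 = InvRound(s_2, k_0) = 0xCA81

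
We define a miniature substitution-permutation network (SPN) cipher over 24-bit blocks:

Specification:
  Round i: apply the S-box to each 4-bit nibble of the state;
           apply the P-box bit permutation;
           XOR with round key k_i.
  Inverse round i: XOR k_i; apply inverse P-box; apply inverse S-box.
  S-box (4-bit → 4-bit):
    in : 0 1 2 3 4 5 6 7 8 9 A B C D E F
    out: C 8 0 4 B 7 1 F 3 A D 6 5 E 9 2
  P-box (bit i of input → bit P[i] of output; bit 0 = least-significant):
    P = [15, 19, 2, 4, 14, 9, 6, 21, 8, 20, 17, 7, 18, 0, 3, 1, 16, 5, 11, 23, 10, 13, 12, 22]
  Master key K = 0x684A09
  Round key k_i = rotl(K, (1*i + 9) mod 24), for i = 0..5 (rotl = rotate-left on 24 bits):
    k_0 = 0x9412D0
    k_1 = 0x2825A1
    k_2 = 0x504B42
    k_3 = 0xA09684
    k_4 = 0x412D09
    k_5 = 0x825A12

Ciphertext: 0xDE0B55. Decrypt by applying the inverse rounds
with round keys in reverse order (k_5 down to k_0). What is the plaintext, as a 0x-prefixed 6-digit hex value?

0xF5D6F8

s_0 = ciphertext = 0xDE0B55
s_1 = InvRound(s_0, k_5) = 0x0248CB
s_2 = InvRound(s_1, k_4) = 0x461AC2
s_3 = InvRound(s_2, k_3) = 0xE0E30C
s_4 = InvRound(s_3, k_2) = 0xF00F0C
s_5 = InvRound(s_4, k_1) = 0x9DB9FB
s_6 = InvRound(s_5, k_0) = 0xF5D6F8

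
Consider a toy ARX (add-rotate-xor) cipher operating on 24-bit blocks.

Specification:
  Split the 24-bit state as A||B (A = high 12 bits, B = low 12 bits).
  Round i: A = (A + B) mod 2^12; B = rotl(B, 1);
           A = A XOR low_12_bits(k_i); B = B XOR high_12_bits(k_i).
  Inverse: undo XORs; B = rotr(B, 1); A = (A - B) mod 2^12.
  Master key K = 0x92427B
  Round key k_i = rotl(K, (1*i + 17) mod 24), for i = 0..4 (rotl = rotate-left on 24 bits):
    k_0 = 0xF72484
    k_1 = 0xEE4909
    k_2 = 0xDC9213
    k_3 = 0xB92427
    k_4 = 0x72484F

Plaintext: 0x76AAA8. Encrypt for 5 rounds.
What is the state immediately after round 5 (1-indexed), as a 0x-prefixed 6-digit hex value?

0xD3723B

s_0 = plaintext = 0x76AAA8
s_1 = Round(s_0, k_0) = 0x696A23
s_2 = Round(s_1, k_1) = 0x9B0AA3
s_3 = Round(s_2, k_2) = 0x64088E
s_4 = Round(s_3, k_3) = 0xAE9A8F
s_5 = Round(s_4, k_4) = 0xD3723B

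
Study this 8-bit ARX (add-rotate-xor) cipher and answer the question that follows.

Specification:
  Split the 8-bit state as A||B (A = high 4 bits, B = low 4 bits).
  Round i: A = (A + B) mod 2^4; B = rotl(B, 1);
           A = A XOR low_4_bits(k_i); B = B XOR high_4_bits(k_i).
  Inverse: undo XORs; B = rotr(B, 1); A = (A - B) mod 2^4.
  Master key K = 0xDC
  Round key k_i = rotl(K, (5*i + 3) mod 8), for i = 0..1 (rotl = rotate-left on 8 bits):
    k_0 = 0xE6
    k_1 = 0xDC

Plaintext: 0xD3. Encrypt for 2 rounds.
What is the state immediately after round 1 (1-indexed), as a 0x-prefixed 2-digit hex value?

s_0 = plaintext = 0xD3
s_1 = Round(s_0, k_0) = 0x68
s_2 = Round(s_1, k_1) = 0x2C

0x68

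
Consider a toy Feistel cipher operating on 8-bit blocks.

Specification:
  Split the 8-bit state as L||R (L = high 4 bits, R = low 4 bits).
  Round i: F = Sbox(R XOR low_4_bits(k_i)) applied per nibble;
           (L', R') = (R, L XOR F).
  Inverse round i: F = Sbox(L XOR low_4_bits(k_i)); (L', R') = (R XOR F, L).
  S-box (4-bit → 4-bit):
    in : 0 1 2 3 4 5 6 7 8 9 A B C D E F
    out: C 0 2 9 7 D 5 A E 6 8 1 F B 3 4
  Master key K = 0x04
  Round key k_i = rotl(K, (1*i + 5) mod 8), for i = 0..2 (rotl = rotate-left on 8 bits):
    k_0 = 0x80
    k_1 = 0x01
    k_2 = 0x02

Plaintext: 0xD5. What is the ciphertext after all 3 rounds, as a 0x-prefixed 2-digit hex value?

s_0 = plaintext = 0xD5
s_1 = Round(s_0, k_0) = 0x50
s_2 = Round(s_1, k_1) = 0x05
s_3 = Round(s_2, k_2) = 0x5A

0x5A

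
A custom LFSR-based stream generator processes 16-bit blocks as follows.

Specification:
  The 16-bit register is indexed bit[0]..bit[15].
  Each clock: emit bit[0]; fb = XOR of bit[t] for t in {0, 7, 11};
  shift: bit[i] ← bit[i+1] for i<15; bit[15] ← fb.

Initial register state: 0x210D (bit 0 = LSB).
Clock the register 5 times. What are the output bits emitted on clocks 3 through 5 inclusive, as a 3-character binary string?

110

reg_0 = 0x210D
clock 1: out=1, reg = 0x9086
clock 2: out=0, reg = 0xC843
clock 3: out=1, reg = 0x6421
clock 4: out=1, reg = 0xB210
clock 5: out=0, reg = 0x5908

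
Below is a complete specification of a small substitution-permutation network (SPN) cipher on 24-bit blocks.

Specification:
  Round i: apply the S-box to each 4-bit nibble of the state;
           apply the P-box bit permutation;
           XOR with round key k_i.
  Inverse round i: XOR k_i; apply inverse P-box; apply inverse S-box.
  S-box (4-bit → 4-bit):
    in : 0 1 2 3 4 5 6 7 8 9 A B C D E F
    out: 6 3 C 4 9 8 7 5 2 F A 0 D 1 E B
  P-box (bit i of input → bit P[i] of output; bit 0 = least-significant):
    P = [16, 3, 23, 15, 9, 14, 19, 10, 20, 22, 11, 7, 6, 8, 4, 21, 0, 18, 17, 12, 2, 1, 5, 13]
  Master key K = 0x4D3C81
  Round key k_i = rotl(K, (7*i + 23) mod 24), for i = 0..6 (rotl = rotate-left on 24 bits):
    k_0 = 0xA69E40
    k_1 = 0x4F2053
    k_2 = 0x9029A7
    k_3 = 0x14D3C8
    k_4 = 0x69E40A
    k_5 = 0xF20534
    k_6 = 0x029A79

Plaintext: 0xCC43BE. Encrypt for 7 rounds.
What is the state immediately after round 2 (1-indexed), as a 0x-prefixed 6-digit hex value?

s_0 = plaintext = 0xCC43BE
s_1 = Round(s_0, k_0) = 0x04262D
s_2 = Round(s_1, k_1) = 0x363C60
s_3 = Round(s_2, k_2) = 0x0E631E
s_4 = Round(s_3, k_3) = 0x9208B2
s_5 = Round(s_4, k_4) = 0xAB553C
s_6 = Round(s_5, k_5) = 0x5BA5B6
s_7 = Round(s_6, k_6) = 0xA3BBF1

0x363C60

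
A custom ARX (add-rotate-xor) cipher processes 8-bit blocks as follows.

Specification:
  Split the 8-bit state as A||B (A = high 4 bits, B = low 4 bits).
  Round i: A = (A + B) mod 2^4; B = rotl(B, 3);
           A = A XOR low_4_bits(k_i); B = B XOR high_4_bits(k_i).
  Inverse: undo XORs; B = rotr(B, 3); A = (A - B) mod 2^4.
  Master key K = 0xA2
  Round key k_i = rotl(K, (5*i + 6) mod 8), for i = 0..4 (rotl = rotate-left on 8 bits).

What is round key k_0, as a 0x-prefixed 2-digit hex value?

K = 0xA2
k_0 = rotl(K, (5*0+6) mod 8) = rotl(K, 6) = 0xA8

0xA8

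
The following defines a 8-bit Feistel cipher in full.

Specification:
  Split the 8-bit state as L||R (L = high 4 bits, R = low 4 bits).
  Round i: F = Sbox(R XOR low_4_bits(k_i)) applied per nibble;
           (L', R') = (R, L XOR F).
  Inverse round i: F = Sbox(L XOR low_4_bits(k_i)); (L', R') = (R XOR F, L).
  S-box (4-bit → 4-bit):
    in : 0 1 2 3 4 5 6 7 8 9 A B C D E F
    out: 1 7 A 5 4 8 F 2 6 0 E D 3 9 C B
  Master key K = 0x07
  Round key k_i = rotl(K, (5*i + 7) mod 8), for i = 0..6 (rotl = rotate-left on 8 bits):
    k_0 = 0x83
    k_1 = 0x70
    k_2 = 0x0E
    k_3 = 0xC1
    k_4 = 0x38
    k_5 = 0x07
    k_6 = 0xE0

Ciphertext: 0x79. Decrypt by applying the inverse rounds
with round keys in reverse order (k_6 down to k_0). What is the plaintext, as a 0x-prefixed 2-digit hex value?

0x0B

s_0 = ciphertext = 0x79
s_1 = InvRound(s_0, k_6) = 0xB7
s_2 = InvRound(s_1, k_5) = 0x4B
s_3 = InvRound(s_2, k_4) = 0x84
s_4 = InvRound(s_3, k_3) = 0x48
s_5 = InvRound(s_4, k_2) = 0x64
s_6 = InvRound(s_5, k_1) = 0xB6
s_7 = InvRound(s_6, k_0) = 0x0B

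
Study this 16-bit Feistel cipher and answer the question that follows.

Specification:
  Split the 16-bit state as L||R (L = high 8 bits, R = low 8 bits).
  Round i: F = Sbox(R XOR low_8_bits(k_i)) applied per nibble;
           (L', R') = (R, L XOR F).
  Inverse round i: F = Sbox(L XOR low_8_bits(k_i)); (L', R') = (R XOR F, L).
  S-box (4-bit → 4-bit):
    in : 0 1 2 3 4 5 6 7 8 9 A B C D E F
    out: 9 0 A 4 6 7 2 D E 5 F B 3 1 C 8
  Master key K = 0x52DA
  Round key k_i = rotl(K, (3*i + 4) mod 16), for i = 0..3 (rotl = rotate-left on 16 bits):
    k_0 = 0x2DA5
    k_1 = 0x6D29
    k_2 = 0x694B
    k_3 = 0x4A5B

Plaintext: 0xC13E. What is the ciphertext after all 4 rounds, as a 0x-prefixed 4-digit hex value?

0xAA0A

s_0 = plaintext = 0xC13E
s_1 = Round(s_0, k_0) = 0x3E9A
s_2 = Round(s_1, k_1) = 0x9A8A
s_3 = Round(s_2, k_2) = 0x8AAA
s_4 = Round(s_3, k_3) = 0xAA0A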